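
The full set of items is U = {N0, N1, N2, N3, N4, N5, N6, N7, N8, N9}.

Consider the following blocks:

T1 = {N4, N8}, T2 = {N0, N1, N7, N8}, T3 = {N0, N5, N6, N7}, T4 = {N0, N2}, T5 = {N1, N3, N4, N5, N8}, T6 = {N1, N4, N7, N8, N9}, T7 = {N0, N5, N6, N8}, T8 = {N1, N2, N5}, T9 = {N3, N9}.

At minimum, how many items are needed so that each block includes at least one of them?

4

H = {N0, N1, N8, N9} meets every block (each contains at least one member of H), and |H| = 4.
No choice of 3 items meets every block, so 4 is the minimum.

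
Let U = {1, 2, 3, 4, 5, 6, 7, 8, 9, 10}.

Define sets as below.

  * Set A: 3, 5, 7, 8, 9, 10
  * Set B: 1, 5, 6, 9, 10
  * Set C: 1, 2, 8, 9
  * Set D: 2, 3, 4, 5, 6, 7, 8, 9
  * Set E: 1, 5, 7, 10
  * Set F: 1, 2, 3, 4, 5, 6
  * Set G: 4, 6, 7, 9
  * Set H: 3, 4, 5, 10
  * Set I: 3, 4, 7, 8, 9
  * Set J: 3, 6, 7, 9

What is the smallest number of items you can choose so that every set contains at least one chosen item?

2

The 2 items {5, 9} hit every set.
The sets C, H are pairwise disjoint, so any hitting set needs a separate item for each — at least 2. Hence 2 is optimal.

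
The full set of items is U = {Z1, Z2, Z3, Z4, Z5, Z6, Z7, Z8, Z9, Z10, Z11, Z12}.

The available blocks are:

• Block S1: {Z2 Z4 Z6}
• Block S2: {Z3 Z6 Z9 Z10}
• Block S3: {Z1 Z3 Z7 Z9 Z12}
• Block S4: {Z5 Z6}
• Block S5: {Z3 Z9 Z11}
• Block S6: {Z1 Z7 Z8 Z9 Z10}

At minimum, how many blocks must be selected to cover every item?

S1, S3, S4, S5, and S6 cover everything between them: the union {Z1, Z2, Z3, Z4, Z5, Z6, Z7, Z8, Z9, Z10, Z11, Z12} is all of U.
No 4 of the 6 blocks cover everything (all 15 combinations miss at least one item), so 5 is optimal.

5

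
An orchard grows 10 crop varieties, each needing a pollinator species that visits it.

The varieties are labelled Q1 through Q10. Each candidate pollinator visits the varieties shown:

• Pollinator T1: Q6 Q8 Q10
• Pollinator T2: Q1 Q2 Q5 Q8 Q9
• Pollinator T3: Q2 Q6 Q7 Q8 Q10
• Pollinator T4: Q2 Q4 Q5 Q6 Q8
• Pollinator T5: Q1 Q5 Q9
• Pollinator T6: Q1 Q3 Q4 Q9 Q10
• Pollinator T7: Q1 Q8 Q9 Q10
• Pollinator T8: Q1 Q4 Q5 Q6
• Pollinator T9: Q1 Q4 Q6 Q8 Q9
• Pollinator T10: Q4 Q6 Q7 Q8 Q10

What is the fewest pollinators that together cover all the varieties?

Take {T3, T6, T8}. Their union is {Q1, Q2, Q3, Q4, Q5, Q6, Q7, Q8, Q9, Q10}, which is all 10 varieties.
Only T6 contains Q3, so T6 is forced; the remaining 5 varieties need at least 2 more pollinators (each remaining pollinator adds at most 4) — so at least 3 pollinators are needed, and 3 is optimal.

3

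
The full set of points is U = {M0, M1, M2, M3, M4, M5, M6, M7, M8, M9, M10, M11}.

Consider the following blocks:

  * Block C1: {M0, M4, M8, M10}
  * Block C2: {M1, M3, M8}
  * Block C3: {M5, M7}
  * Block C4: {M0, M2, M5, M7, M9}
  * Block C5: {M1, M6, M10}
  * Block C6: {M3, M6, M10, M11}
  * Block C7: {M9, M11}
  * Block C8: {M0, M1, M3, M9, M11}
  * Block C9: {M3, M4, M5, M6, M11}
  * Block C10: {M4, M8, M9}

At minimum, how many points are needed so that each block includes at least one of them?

4

Take H = {M5, M6, M8, M11}. Each listed block contains at least one of these, so H is a hitting set of size 4.
No choice of 3 points meets every block, so 4 is the minimum.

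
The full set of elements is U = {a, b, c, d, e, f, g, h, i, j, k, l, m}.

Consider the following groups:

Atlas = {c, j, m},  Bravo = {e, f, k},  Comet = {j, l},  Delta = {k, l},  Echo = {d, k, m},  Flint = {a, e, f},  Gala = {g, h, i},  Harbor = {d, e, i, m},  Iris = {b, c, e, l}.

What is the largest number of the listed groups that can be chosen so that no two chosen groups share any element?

Comet, Echo, Flint, Gala are pairwise disjoint (Comet={j,l}; Echo={d,k,m}; Flint={a,e,f}; Gala={g,h,i}).
Every remaining group overlaps one of these, and no 5 of the listed groups are pairwise disjoint, so 4 is the maximum.

4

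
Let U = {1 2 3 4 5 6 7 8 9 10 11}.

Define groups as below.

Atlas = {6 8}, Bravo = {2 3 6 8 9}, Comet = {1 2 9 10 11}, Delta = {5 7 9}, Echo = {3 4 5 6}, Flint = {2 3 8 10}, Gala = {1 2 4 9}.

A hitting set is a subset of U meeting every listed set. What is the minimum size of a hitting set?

3

The 3 elements {5, 8, 9} hit every group.
No choice of 2 elements meets every group, so 3 is the minimum.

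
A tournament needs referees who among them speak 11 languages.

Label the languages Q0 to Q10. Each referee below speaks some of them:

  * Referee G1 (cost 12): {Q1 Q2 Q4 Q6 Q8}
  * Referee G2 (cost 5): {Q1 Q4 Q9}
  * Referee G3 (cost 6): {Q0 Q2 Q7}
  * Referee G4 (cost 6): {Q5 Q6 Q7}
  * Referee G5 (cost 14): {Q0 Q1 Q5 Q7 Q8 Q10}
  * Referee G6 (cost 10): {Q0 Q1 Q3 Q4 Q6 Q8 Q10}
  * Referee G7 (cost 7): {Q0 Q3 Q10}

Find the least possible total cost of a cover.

27

G2, G3, G4, G6 together cover every language (G2 ∪ G3 ∪ G4 ∪ G6 = {Q0, Q1, Q2, Q3, Q4, Q5, Q6, Q7, Q8, Q9, Q10}); total cost 5 + 6 + 6 + 10 = 27.
No covering selection has total cost below 27.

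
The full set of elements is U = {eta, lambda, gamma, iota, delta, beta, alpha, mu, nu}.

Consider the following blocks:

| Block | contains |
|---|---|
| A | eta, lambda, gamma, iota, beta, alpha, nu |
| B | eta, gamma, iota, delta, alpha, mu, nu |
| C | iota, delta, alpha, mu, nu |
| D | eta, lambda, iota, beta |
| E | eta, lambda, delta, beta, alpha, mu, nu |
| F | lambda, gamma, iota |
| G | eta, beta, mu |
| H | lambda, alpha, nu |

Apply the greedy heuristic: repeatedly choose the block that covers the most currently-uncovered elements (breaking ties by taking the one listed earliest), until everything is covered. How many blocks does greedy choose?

Greedy: pick A (covers 7 new) → pick B (covers 2 new). Total picks: 2.

2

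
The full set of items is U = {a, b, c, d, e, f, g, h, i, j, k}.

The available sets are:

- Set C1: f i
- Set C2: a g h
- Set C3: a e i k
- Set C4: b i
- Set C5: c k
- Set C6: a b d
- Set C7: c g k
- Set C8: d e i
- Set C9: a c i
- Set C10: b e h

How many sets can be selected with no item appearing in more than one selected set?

3

C2, C5, C8 are pairwise disjoint (C2={a,g,h}; C5={c,k}; C8={d,e,i}).
Every remaining set overlaps one of these, and no 4 of the listed sets are pairwise disjoint, so 3 is the maximum.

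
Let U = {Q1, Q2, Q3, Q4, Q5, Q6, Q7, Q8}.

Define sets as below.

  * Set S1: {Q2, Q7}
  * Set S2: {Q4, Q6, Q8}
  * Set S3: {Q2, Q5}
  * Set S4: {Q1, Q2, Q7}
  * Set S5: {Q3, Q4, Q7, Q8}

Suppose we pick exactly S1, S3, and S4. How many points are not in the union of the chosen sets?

4

Union of S1, S3, S4 = {Q1, Q2, Q5, Q7}.
Not covered: Q3, Q4, Q6, Q8 — 4 points.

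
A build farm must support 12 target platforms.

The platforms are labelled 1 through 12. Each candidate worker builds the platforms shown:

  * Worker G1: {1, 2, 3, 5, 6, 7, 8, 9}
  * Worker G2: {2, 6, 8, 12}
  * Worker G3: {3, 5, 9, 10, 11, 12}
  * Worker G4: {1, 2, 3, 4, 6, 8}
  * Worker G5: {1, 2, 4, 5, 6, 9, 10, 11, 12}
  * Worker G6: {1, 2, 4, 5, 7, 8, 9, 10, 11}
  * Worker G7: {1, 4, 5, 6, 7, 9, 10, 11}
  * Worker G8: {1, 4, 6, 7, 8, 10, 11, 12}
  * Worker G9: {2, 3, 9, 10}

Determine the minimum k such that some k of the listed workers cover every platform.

2

G1 and G8 together: G1 ∪ G8 = {1, 2, 3, 4, 5, 6, 7, 8, 9, 10, 11, 12} — every platform is covered.
No single worker has all 12 platforms (the largest, G5, has 9), so 2 is optimal.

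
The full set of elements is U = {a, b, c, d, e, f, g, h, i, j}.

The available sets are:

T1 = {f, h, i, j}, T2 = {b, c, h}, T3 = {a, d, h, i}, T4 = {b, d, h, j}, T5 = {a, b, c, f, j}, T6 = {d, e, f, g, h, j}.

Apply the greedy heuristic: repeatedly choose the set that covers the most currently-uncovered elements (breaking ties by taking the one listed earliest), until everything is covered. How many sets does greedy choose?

3

Greedy: pick T6 (covers 6 new) → pick T5 (covers 3 new) → pick T1 (covers 1 new). Total picks: 3.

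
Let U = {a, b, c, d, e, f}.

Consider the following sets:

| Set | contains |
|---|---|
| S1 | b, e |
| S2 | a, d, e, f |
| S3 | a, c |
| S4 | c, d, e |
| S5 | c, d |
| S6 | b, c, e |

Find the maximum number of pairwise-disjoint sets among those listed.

2

S1, S3 are pairwise disjoint (S1={b,e}; S3={a,c}).
Every remaining set overlaps one of these, and no 3 of the listed sets are pairwise disjoint, so 2 is the maximum.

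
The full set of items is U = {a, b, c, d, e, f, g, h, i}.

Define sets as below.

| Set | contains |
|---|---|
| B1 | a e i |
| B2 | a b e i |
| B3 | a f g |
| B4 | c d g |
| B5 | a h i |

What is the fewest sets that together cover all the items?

B2 and B3 and B4 and B5 together: B2 ∪ B3 ∪ B4 ∪ B5 = {a, b, c, d, e, f, g, h, i} — every item is covered.
No 3 of the 5 sets cover everything (all 10 combinations miss at least one item), so 4 is optimal.

4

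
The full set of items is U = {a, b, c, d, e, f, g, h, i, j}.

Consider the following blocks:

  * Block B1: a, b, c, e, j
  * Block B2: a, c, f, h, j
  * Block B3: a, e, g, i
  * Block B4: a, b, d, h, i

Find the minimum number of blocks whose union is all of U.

3

B2, B3, and B4 cover everything between them: the union {a, b, c, d, e, f, g, h, i, j} is all of U.
Only B4 contains d, so B4 is forced; the remaining 5 items need at least 2 more blocks (each remaining block adds at most 3) — so at least 3 blocks are needed, and 3 is optimal.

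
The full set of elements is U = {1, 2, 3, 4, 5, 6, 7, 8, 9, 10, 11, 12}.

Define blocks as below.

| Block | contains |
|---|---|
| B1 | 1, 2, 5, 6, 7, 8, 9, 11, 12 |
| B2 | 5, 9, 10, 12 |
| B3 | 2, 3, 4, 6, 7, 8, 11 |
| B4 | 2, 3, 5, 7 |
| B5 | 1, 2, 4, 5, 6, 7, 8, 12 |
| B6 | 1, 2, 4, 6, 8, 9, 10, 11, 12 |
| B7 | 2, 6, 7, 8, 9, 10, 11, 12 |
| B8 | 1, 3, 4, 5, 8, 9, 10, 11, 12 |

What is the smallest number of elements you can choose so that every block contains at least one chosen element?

2

The 2 elements {2, 10} hit every block.
The blocks B2, B3 are pairwise disjoint, so any hitting set needs a separate element for each — at least 2. Hence 2 is optimal.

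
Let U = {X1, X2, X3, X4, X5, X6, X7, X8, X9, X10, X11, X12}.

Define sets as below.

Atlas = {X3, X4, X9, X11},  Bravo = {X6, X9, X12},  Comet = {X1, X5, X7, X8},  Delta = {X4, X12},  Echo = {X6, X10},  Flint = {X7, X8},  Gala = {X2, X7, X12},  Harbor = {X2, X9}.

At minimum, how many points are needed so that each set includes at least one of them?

4

H = {X7, X9, X10, X12} meets every set (each contains at least one member of H), and |H| = 4.
The sets Comet, Delta, Echo, Harbor are pairwise disjoint, so any hitting set needs a separate point for each — at least 4. Hence 4 is optimal.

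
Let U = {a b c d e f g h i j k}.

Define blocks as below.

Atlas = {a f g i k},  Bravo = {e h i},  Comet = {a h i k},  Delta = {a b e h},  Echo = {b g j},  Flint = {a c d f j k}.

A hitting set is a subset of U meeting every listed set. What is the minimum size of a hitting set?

T = {g, h, j} meets every block (each contains at least one member of T), and |T| = 3.
No choice of 2 elements meets every block, so 3 is the minimum.

3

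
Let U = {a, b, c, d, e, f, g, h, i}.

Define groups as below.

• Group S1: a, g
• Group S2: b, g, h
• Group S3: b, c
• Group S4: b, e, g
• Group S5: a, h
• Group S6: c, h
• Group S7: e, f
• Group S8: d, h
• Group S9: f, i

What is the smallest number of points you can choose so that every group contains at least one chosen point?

4

T = {a, b, f, h} meets every group (each contains at least one member of T), and |T| = 4.
The groups S1, S3, S8, S9 are pairwise disjoint, so any hitting set needs a separate point for each — at least 4. Hence 4 is optimal.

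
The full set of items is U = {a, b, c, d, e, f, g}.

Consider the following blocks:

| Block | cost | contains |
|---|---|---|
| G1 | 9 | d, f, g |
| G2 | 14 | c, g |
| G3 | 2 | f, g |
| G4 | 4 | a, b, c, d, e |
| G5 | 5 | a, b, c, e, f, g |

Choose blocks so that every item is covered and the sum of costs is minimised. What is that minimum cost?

G3, G4 together cover every item (G3 ∪ G4 = {a, b, c, d, e, f, g}); total cost 2 + 4 = 6.
No covering selection has total cost below 6.

6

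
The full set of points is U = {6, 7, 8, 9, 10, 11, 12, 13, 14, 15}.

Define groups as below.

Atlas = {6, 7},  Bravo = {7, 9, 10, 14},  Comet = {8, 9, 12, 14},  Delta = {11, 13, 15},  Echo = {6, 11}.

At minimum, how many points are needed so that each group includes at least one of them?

3

Take H = {7, 11, 12}. Each listed group contains at least one of these, so H is a hitting set of size 3.
The groups Atlas, Comet, Delta are pairwise disjoint, so any hitting set needs a separate point for each — at least 3. Hence 3 is optimal.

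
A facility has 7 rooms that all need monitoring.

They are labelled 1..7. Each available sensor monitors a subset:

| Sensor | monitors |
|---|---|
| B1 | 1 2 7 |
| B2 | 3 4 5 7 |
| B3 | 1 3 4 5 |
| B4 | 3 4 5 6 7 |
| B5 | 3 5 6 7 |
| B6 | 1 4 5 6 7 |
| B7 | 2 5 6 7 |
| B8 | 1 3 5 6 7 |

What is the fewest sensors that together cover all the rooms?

Take {B3, B7}. Their union is {1, 2, 3, 4, 5, 6, 7}, which is all 7 rooms.
No single sensor has all 7 rooms (the largest, B4, has 5), so 2 is optimal.

2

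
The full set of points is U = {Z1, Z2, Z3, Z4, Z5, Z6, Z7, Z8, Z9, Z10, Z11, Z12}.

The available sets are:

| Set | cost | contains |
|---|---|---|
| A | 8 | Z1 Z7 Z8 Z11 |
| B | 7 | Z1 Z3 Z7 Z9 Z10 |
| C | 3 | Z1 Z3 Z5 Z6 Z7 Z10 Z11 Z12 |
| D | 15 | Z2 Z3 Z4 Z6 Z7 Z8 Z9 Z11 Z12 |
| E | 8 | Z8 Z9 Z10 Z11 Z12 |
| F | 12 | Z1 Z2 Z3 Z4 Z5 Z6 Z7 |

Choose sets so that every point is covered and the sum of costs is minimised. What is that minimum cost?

C, D together cover every point (C ∪ D = {Z1, Z2, Z3, Z4, Z5, Z6, Z7, Z8, Z9, Z10, Z11, Z12}); total cost 3 + 15 = 18.
No covering selection has total cost below 18.

18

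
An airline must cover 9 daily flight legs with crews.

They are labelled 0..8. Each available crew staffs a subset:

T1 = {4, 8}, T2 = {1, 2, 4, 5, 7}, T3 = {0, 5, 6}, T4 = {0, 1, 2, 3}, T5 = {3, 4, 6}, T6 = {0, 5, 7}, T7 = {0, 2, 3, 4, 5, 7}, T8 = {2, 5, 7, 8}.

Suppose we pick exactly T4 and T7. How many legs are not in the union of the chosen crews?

2

Union of T4, T7 = {0, 1, 2, 3, 4, 5, 7}.
Not covered: 6, 8 — 2 legs.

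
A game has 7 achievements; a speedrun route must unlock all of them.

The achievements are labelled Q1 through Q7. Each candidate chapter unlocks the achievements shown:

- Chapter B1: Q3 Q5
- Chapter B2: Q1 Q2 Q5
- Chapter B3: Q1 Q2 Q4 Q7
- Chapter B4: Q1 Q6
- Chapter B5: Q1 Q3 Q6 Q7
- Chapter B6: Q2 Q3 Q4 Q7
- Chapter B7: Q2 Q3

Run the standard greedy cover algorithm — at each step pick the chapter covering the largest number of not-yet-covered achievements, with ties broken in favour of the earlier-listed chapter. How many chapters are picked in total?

Greedy: pick B3 (covers 4 new) → pick B1 (covers 2 new) → pick B4 (covers 1 new). Total picks: 3.

3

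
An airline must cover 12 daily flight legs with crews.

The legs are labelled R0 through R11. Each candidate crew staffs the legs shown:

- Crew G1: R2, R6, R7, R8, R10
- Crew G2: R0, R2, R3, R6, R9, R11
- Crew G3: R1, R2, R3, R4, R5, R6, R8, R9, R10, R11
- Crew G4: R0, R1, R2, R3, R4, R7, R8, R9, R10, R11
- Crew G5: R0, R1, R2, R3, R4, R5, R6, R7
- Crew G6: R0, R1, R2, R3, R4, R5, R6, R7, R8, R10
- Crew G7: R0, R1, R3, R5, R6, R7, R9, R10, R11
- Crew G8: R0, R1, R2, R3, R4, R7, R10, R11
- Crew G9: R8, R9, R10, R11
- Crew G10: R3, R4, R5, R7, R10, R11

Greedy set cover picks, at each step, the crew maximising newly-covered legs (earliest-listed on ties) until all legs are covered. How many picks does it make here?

2

Greedy: pick G3 (covers 10 new) → pick G4 (covers 2 new). Total picks: 2.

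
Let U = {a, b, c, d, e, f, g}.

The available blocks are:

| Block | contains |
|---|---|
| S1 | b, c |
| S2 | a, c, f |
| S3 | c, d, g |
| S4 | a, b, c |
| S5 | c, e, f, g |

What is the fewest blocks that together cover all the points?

3

S3, S4, and S5 cover everything between them: the union {a, b, c, d, e, f, g} is all of U.
Only S3 contains d, so S3 is forced; the remaining 4 points need at least 2 more blocks (each remaining block adds at most 2) — so at least 3 blocks are needed, and 3 is optimal.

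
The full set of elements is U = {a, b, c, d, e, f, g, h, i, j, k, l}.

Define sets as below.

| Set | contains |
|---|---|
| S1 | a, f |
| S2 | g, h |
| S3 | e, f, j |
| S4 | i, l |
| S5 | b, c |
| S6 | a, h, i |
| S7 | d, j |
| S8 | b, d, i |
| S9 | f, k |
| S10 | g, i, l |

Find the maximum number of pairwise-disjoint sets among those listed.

S1, S2, S4, S5, S7 are pairwise disjoint (S1={a,f}; S2={g,h}; S4={i,l}; S5={b,c}; S7={d,j}).
Every remaining set overlaps one of these, and no 6 of the listed sets are pairwise disjoint, so 5 is the maximum.

5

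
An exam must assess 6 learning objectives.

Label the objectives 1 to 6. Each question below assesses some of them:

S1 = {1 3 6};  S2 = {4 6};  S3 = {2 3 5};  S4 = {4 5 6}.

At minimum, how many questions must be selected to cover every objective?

3

Take {S1, S3, S4}. Their union is {1, 2, 3, 4, 5, 6}, which is all 6 objectives.
Only S1 contains 1, so S1 is forced; the remaining 3 objectives need at least 2 more questions (each remaining question adds at most 2) — so at least 3 questions are needed, and 3 is optimal.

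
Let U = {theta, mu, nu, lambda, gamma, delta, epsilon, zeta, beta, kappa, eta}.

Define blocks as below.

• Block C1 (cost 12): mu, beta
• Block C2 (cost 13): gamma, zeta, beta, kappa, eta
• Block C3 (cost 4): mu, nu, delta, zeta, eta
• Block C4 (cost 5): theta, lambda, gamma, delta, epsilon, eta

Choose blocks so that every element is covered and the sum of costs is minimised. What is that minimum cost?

C2, C3, C4 together cover every element (C2 ∪ C3 ∪ C4 = {theta, mu, nu, lambda, gamma, delta, epsilon, zeta, beta, kappa, eta}); total cost 13 + 4 + 5 = 22.
No covering selection has total cost below 22.

22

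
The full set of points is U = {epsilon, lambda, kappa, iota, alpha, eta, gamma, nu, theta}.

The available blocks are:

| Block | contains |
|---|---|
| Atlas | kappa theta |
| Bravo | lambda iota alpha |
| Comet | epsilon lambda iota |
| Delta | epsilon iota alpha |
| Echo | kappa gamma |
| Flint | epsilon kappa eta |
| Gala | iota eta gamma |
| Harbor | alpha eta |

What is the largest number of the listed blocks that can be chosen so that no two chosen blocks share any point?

3

Atlas, Comet, Harbor are pairwise disjoint (Atlas={kappa,theta}; Comet={epsilon,lambda,iota}; Harbor={alpha,eta}).
Every remaining block overlaps one of these, and no 4 of the listed blocks are pairwise disjoint, so 3 is the maximum.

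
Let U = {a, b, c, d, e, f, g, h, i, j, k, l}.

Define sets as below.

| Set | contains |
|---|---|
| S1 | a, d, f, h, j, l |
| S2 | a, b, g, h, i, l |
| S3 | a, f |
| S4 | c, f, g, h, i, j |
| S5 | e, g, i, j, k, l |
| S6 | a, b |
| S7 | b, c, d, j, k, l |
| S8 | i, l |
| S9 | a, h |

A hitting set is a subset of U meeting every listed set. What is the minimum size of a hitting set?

The 3 items {a, h, l} hit every set.
No choice of 2 items meets every set, so 3 is the minimum.

3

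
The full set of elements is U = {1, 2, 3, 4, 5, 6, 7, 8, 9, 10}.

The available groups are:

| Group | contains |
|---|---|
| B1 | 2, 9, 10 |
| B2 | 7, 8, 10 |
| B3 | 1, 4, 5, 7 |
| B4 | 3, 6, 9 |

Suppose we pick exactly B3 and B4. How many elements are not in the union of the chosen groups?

3

Union of B3, B4 = {1, 3, 4, 5, 6, 7, 9}.
Not covered: 2, 8, 10 — 3 elements.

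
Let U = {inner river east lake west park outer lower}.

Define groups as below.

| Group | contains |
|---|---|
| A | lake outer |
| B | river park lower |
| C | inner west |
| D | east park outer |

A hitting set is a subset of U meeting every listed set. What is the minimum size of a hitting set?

Take H = {west, park, outer}. Each listed group contains at least one of these, so H is a hitting set of size 3.
The groups A, B, C are pairwise disjoint, so any hitting set needs a separate element for each — at least 3. Hence 3 is optimal.

3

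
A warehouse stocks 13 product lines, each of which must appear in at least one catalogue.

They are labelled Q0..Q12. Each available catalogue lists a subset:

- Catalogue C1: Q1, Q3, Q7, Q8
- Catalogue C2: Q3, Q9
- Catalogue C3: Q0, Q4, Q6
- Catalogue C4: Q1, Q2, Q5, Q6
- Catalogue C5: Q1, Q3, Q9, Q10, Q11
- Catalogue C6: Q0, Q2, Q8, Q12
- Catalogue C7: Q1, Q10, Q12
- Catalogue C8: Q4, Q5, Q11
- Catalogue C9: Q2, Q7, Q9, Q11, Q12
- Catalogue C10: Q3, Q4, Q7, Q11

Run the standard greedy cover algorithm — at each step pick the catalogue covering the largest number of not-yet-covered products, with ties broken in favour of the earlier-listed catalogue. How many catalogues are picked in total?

5

Greedy: pick C5 (covers 5 new) → pick C6 (covers 4 new) → pick C3 (covers 2 new) → pick C1 (covers 1 new) → pick C4 (covers 1 new). Total picks: 5.
(The true minimum cover uses only 4 catalogues, so greedy is not optimal here.)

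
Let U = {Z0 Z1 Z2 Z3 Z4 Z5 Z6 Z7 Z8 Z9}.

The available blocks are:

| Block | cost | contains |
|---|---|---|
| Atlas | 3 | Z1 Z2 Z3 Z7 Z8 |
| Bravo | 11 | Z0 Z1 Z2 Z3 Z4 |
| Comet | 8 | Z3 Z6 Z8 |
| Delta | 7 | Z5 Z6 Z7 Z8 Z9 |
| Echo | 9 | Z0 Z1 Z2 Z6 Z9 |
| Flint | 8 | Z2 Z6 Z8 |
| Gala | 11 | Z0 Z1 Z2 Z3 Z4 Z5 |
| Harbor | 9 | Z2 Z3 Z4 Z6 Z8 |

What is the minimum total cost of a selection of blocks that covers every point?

Bravo, Delta together cover every point (Bravo ∪ Delta = {Z0, Z1, Z2, Z3, Z4, Z5, Z6, Z7, Z8, Z9}); total cost 11 + 7 = 18.
The greedy pick Atlas, Delta, Bravo costs 21; no covering selection beats 18.

18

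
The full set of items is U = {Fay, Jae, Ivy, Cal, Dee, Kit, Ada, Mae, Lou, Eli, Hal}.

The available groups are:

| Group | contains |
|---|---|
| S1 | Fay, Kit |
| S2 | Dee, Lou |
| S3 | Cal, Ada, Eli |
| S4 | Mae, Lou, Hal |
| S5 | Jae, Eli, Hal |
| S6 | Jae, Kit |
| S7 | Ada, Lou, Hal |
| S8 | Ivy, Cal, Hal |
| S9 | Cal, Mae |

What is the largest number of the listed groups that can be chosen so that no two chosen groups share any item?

S1, S2, S5, S9 are pairwise disjoint (S1={Fay,Kit}; S2={Dee,Lou}; S5={Jae,Eli,Hal}; S9={Cal,Mae}).
Every remaining group overlaps one of these, and no 5 of the listed groups are pairwise disjoint, so 4 is the maximum.

4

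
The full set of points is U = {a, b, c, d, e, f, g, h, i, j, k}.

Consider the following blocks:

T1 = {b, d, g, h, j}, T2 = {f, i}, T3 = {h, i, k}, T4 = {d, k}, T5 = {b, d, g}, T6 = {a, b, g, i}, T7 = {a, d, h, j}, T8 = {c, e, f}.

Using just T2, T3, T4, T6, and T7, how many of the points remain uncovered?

2

Union of T2, T3, T4, T6, T7 = {a, b, d, f, g, h, i, j, k}.
Not covered: c, e — 2 points.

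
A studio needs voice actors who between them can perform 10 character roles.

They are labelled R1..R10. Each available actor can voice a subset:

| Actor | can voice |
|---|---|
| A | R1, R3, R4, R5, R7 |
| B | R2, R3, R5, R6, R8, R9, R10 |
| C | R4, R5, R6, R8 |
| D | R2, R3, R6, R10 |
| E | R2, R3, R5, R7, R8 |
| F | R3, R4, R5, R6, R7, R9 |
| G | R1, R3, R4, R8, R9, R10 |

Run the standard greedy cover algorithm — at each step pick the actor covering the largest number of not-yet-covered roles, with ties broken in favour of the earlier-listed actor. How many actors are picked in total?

Greedy: pick B (covers 7 new) → pick A (covers 3 new). Total picks: 2.

2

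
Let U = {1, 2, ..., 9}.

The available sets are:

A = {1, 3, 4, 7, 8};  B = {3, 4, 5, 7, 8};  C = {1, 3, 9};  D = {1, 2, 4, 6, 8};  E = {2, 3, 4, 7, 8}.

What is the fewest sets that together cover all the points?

3

Take {B, C, D}. Their union is {1, 2, 3, 4, 5, 6, 7, 8, 9}, which is all 9 points.
Only B contains 5, so B is forced; the remaining 4 points need at least 2 more sets (each remaining set adds at most 3) — so at least 3 sets are needed, and 3 is optimal.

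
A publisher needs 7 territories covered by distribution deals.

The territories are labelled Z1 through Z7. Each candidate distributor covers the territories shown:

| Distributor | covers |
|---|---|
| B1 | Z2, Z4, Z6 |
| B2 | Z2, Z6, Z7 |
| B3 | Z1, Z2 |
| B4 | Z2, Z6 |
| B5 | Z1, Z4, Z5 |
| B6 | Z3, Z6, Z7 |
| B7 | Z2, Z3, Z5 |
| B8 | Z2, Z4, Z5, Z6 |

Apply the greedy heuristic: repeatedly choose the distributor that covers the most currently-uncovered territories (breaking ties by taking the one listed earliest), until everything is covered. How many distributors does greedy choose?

Greedy: pick B8 (covers 4 new) → pick B6 (covers 2 new) → pick B3 (covers 1 new). Total picks: 3.

3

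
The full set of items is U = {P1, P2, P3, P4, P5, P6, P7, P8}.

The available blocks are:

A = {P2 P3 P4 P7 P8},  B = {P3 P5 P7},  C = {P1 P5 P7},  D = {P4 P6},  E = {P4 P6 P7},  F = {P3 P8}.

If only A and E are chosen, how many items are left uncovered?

Union of A, E = {P2, P3, P4, P6, P7, P8}.
Not covered: P1, P5 — 2 items.

2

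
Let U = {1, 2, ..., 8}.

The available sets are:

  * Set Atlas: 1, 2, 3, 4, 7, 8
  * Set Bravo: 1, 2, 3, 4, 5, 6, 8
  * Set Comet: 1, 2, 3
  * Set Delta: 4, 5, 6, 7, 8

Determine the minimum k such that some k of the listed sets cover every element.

Atlas and Delta cover everything between them: the union {1, 2, 3, 4, 5, 6, 7, 8} is all of U.
No single set has all 8 elements (the largest, Bravo, has 7), so 2 is optimal.

2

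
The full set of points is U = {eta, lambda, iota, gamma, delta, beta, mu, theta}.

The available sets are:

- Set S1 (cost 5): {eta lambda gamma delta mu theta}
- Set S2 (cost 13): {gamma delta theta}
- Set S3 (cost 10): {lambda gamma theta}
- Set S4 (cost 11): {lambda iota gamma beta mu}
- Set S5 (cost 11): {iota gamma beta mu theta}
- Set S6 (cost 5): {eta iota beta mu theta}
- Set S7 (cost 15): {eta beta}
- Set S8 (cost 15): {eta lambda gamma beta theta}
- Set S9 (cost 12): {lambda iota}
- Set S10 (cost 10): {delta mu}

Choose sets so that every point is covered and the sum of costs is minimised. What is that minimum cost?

S1, S6 together cover every point (S1 ∪ S6 = {eta, lambda, iota, gamma, delta, beta, mu, theta}); total cost 5 + 5 = 10.
No covering selection has total cost below 10.

10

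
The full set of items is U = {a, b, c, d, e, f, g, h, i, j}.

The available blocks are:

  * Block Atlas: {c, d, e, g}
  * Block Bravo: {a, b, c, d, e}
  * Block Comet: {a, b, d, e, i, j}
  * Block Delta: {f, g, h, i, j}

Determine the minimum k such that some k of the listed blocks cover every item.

2

Take {Bravo, Delta}. Their union is {a, b, c, d, e, f, g, h, i, j}, which is all 10 items.
No single block has all 10 items (the largest, Comet, has 6), so 2 is optimal.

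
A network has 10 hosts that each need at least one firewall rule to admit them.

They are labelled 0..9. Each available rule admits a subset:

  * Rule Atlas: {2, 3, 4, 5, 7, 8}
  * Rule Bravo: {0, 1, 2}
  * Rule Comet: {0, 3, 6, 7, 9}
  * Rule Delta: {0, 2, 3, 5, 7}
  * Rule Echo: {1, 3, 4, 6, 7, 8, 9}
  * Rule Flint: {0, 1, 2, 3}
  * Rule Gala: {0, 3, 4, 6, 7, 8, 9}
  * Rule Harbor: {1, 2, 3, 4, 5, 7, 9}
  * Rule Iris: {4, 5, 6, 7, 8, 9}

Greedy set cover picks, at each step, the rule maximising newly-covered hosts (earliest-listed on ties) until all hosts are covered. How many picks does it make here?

2

Greedy: pick Echo (covers 7 new) → pick Delta (covers 3 new). Total picks: 2.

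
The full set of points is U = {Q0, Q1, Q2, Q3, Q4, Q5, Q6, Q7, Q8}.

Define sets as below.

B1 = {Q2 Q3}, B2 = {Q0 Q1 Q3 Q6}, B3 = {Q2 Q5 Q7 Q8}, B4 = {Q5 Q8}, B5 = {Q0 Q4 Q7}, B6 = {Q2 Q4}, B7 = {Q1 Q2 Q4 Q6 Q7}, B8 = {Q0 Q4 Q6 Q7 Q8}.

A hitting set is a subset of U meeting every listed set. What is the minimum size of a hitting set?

3

The 3 points {Q0, Q2, Q8} hit every set.
The sets B1, B4, B5 are pairwise disjoint, so any hitting set needs a separate point for each — at least 3. Hence 3 is optimal.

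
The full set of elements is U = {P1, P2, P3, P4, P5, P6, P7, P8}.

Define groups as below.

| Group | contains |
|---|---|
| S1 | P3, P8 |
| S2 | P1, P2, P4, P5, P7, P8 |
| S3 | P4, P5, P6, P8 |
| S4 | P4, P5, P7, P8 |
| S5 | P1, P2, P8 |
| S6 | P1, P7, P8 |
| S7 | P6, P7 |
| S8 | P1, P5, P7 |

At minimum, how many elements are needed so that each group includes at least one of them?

2

Take H = {P7, P8}. Each listed group contains at least one of these, so H is a hitting set of size 2.
The groups S1, S7 are pairwise disjoint, so any hitting set needs a separate element for each — at least 2. Hence 2 is optimal.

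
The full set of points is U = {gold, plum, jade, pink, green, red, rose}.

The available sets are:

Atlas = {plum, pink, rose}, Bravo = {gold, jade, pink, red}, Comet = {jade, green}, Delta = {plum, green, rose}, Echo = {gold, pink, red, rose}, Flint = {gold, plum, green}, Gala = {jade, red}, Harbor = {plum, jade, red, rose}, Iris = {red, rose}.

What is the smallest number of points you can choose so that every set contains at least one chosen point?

H = {jade, green, rose} meets every set (each contains at least one member of H), and |H| = 3.
No choice of 2 points meets every set, so 3 is the minimum.

3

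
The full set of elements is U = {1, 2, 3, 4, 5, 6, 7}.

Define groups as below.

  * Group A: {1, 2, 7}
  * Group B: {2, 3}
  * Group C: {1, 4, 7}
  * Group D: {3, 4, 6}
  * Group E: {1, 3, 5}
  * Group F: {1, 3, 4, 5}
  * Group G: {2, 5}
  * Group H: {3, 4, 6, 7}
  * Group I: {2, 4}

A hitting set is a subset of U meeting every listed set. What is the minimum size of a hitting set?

The 3 elements {2, 4, 5} hit every group.
No choice of 2 elements meets every group, so 3 is the minimum.

3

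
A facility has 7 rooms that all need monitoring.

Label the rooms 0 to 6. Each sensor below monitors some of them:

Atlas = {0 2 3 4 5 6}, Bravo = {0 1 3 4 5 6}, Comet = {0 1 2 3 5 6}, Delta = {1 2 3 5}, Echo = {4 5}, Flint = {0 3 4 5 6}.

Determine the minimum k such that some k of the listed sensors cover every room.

2

Take {Atlas, Delta}. Their union is {0, 1, 2, 3, 4, 5, 6}, which is all 7 rooms.
No single sensor has all 7 rooms (the largest, Atlas, has 6), so 2 is optimal.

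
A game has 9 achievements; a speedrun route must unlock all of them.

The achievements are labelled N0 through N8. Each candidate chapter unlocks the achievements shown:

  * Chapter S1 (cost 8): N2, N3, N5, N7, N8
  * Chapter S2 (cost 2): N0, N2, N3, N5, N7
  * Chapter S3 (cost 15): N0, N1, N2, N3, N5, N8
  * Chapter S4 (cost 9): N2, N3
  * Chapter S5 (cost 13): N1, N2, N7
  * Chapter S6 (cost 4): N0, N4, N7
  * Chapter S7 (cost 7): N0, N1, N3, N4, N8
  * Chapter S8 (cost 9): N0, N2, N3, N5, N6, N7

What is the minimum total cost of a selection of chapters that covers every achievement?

S7, S8 together cover every achievement (S7 ∪ S8 = {N0, N1, N2, N3, N4, N5, N6, N7, N8}); total cost 7 + 9 = 16.
The greedy pick S2, S7, S8 costs 18; no covering selection beats 16.

16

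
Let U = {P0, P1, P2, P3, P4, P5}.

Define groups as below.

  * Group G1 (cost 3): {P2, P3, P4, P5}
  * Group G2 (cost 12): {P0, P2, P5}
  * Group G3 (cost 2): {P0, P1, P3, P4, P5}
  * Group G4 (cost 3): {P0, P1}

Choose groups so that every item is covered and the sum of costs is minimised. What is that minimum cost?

G1, G3 together cover every item (G1 ∪ G3 = {P0, P1, P2, P3, P4, P5}); total cost 3 + 2 = 5.
No covering selection has total cost below 5.

5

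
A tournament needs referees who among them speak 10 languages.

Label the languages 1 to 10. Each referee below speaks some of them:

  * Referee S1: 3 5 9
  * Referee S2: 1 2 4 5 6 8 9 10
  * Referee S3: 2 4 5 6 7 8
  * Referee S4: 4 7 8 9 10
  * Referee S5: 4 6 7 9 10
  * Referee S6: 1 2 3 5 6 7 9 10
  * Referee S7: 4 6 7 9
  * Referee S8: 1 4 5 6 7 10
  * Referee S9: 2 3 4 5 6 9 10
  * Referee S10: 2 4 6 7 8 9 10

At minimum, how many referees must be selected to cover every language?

Take {S4, S6}. Their union is {1, 2, 3, 4, 5, 6, 7, 8, 9, 10}, which is all 10 languages.
No single referee has all 10 languages (the largest, S2, has 8), so 2 is optimal.

2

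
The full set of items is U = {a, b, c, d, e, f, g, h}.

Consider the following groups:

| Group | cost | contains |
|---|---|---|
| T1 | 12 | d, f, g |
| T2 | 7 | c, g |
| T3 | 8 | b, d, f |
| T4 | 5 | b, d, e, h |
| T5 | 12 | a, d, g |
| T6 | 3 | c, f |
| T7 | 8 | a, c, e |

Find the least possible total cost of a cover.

T4, T5, T6 together cover every item (T4 ∪ T5 ∪ T6 = {a, b, c, d, e, f, g, h}); total cost 5 + 12 + 3 = 20.
No covering selection has total cost below 20.

20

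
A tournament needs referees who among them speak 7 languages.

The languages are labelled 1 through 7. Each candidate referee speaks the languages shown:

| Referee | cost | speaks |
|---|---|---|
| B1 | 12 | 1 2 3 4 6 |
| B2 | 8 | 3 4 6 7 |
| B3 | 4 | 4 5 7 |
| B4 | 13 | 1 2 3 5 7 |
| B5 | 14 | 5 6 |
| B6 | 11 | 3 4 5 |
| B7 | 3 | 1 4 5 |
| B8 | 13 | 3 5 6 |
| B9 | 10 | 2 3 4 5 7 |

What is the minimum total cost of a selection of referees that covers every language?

16

B1, B3 together cover every language (B1 ∪ B3 = {1, 2, 3, 4, 5, 6, 7}); total cost 12 + 4 = 16.
The greedy pick B7, B2, B9 costs 21; no covering selection beats 16.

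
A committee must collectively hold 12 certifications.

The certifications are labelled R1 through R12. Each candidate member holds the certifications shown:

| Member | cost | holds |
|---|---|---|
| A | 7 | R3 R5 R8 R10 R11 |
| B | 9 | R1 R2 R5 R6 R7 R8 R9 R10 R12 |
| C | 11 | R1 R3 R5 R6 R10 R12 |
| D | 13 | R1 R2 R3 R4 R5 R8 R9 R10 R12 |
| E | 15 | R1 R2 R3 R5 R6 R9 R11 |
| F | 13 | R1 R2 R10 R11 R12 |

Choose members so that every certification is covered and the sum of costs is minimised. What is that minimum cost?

29

A, B, D together cover every certification (A ∪ B ∪ D = {R1, R2, R3, R4, R5, R6, R7, R8, R9, R10, R11, R12}); total cost 7 + 9 + 13 = 29.
No covering selection has total cost below 29.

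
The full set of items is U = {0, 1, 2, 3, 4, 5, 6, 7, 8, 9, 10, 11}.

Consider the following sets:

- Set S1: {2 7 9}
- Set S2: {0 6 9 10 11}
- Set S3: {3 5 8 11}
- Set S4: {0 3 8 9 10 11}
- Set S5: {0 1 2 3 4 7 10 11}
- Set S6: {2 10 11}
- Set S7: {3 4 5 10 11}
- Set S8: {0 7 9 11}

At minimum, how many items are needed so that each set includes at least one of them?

2

Take H = {9, 11}. Each listed set contains at least one of these, so H is a hitting set of size 2.
The sets S1, S7 are pairwise disjoint, so any hitting set needs a separate item for each — at least 2. Hence 2 is optimal.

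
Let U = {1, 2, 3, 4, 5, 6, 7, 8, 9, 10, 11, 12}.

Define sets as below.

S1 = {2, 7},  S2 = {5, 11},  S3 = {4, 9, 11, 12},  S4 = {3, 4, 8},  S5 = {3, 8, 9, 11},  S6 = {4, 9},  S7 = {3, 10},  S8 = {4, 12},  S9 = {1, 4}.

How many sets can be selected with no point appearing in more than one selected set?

S1, S2, S7, S9 are pairwise disjoint (S1={2,7}; S2={5,11}; S7={3,10}; S9={1,4}).
Every remaining set overlaps one of these, and no 5 of the listed sets are pairwise disjoint, so 4 is the maximum.

4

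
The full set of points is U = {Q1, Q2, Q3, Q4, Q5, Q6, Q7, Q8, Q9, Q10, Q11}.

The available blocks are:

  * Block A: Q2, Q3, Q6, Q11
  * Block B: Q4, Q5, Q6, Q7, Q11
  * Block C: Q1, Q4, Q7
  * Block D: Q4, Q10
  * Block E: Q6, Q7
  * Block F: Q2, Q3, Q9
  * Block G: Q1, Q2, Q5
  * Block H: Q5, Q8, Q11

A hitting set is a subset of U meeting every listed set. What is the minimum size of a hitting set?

The 4 points {Q2, Q4, Q6, Q11} hit every block.
The blocks D, E, F, H are pairwise disjoint, so any hitting set needs a separate point for each — at least 4. Hence 4 is optimal.

4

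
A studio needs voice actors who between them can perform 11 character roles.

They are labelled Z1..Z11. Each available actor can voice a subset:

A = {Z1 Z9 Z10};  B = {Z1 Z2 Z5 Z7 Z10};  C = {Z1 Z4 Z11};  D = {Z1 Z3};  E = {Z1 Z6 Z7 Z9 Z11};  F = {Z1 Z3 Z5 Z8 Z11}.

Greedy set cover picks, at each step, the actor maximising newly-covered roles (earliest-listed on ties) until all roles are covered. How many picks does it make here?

Greedy: pick B (covers 5 new) → pick E (covers 3 new) → pick F (covers 2 new) → pick C (covers 1 new). Total picks: 4.

4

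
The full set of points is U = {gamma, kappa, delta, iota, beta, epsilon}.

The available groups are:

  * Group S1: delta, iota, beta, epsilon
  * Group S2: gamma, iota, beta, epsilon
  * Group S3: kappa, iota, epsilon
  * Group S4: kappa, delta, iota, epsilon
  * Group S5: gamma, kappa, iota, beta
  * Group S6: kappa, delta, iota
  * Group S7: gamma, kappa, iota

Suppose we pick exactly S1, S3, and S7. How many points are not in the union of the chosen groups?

0

Union of S1, S3, S7 = {gamma, kappa, delta, iota, beta, epsilon} — that's every point, so 0 are uncovered.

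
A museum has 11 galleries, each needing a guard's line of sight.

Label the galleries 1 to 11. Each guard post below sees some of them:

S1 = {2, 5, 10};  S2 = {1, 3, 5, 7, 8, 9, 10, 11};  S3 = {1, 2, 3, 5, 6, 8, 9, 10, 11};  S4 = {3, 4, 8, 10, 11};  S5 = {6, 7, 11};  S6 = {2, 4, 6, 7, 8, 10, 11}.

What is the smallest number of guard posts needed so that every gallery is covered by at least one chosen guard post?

S2 and S6 together: S2 ∪ S6 = {1, 2, 3, 4, 5, 6, 7, 8, 9, 10, 11} — every gallery is covered.
No single guard post has all 11 galleries (the largest, S3, has 9), so 2 is optimal.

2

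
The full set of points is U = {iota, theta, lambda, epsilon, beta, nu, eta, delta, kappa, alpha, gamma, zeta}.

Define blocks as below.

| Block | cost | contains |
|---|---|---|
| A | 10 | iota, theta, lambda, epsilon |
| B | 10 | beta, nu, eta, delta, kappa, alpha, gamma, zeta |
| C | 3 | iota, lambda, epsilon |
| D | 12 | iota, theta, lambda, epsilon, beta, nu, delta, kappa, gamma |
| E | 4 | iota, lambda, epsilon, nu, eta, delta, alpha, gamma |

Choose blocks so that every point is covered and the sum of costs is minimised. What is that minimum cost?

A, B together cover every point (A ∪ B = {iota, theta, lambda, epsilon, beta, nu, eta, delta, kappa, alpha, gamma, zeta}); total cost 10 + 10 = 20.
The greedy pick E, B, A costs 24; no covering selection beats 20.

20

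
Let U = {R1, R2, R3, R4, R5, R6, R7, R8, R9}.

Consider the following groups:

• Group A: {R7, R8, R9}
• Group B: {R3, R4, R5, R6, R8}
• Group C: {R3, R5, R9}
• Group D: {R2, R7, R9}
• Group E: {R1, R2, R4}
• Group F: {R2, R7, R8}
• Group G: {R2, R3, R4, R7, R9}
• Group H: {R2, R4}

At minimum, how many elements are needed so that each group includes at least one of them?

3

T = {R2, R3, R9} meets every group (each contains at least one member of T), and |T| = 3.
No choice of 2 elements meets every group, so 3 is the minimum.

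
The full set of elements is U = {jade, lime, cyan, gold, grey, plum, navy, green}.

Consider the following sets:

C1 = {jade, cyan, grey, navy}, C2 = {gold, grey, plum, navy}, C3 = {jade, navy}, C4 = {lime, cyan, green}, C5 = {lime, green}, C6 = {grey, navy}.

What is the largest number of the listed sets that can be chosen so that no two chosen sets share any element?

C3, C4 are pairwise disjoint (C3={jade,navy}; C4={lime,cyan,green}).
Every remaining set overlaps one of these, and no 3 of the listed sets are pairwise disjoint, so 2 is the maximum.

2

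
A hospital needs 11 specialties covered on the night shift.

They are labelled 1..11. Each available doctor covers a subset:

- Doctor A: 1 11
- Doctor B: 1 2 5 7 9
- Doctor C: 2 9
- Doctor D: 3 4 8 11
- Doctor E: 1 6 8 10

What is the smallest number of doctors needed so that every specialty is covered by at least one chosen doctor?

3

Take {B, D, E}. Their union is {1, 2, 3, 4, 5, 6, 7, 8, 9, 10, 11}, which is all 11 specialties.
Each doctor has at most 5 specialties, and 2·5 = 10 < 11 — so at least 3 doctors are needed, and 3 is optimal.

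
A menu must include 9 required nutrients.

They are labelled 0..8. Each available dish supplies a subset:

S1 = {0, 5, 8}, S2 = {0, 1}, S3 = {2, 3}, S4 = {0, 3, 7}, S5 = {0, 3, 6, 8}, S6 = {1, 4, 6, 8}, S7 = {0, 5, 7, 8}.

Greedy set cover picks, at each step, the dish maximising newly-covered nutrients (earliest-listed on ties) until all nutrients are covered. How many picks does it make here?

Greedy: pick S5 (covers 4 new) → pick S6 (covers 2 new) → pick S7 (covers 2 new) → pick S3 (covers 1 new). Total picks: 4.
(The true minimum cover uses only 3 dishes, so greedy is not optimal here.)

4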